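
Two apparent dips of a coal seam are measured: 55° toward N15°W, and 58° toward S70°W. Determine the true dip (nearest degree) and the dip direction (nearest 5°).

true dip 66°, dip direction 295°

Represent each trace as a vector plunging at its apparent dip toward its trend (east-north-up frame): v₁ = (-0.148, 0.554, -0.819), v₂ = (-0.498, -0.181, -0.848).
n = v₁ × v₂ = (-0.618, 0.282, 0.303) (taken with n_z > 0).
tan δ = √(n_x²+n_y²)/n_z = 0.680/0.303, so δ = 66.0°.
Dip direction = atan2(-0.618, 0.282) = 295° (azimuth of n's horizontal projection).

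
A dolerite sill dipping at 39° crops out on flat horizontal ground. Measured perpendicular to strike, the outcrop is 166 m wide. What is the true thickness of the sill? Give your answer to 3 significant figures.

True thickness t = w · sin(dip) = 166 × sin 39°
t = 166 × 0.6293 = 104.467 m

104 m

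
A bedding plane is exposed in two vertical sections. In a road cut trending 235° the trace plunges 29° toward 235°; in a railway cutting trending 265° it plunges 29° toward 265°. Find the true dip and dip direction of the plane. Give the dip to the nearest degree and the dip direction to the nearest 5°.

Represent each trace as a vector plunging at its apparent dip toward its trend (east-north-up frame): v₁ = (-0.716, -0.502, -0.485), v₂ = (-0.871, -0.076, -0.485).
The plane normal is n = v₁ × v₂ ∝ (-0.206, -0.075, 0.382).
tan δ = √(n_x²+n_y²)/n_z = 0.219/0.382, so δ = 29.8°.
The horizontal component of n points toward azimuth atan2(n_x, n_y) = 250°, the dip direction.

true dip 30°, dip direction 250°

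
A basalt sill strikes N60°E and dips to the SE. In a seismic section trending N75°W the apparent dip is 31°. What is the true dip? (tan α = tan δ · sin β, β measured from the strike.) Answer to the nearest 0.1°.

40.4°

The section is 45° from the strike.
tan(true dip) = tan 31° / sin 45° = 0.8497
δ = arctan(0.8497) = 40.36°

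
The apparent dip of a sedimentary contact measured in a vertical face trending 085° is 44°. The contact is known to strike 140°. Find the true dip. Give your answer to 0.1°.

49.7°

The section is 55° from the strike.
tan(true dip) = tan 44° / sin 55° = 1.1789
δ = arctan(1.1789) = 49.69°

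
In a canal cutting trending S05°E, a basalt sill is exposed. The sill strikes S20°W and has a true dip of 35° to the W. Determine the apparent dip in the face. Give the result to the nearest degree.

16°

The strike is S20°W and the section trends S05°E; the acute angle between them is β = 25°.
tan(apparent dip) = tan 35° · sin 25° = 0.2959
apparent dip = arctan 0.2959 = 16.48°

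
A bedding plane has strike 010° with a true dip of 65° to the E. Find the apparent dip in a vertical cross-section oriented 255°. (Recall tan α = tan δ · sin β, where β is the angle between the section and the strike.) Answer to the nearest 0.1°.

Angle between strike (010°) and section (255°): β = 65°.
tan α = tan 65° × sin 65° = 2.1445 × 0.9063 = 1.9436
apparent dip = arctan 1.9436 = 62.77°

62.8°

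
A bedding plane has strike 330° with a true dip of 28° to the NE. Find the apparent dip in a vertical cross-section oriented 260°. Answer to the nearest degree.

27°

Angle between strike (330°) and section (260°): β = 70°.
tan(apparent dip) = tan 28° · sin 70° = 0.4996
α = arctan(0.4996) = 26.55°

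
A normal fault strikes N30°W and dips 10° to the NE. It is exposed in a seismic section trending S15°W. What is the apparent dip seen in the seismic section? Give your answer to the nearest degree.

7°

Angle between strike (N30°W) and section (S15°W): β = 45°.
tan α = tan 10° × sin 45° = 0.1763 × 0.7071 = 0.1247
apparent dip = arctan 0.1247 = 7.11°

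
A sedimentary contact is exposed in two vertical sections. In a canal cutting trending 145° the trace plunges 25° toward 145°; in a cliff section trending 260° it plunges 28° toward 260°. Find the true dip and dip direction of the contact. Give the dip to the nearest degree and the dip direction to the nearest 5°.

The two traces are lines in the plane: v₁ = (sin 145°·cos 25°, cos 145°·cos 25°, −sin 25°), v₂ = (sin 260°·cos 28°, cos 260°·cos 28°, −sin 28°).
The plane normal is n = v₁ × v₂ ∝ (-0.284, -0.612, 0.725).
tan δ = √(n_x²+n_y²)/n_z = 0.674/0.725, so δ = 42.9°.
The horizontal component of n points toward azimuth atan2(n_x, n_y) = 205°, the dip direction.

true dip 43°, dip direction 205°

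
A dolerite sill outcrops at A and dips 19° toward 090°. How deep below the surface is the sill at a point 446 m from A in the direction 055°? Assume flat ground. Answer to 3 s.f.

126 m

The hole lies 35° from the dip direction, so the down-dip offset is 446 × cos 35° = 365.34 m.
Depth = down-dip offset × tan(dip) = 365.34 × tan 19° = 365.34 × 0.3443
Depth = 125.80 m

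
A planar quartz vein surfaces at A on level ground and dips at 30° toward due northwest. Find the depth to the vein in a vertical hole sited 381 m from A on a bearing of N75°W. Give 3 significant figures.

190 m

The hole lies 30° from the dip direction, so the down-dip offset is 381 × cos 30° = 329.96 m.
Depth = down-dip offset × tan(dip) = 329.96 × tan 30° = 329.96 × 0.5774
Depth = 190.50 m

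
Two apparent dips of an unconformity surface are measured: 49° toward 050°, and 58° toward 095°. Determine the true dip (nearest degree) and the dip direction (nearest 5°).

true dip 58°, dip direction 095°

The two traces are lines in the plane: v₁ = (sin 50°·cos 49°, cos 50°·cos 49°, −sin 49°), v₂ = (sin 95°·cos 58°, cos 95°·cos 58°, −sin 58°).
n = v₁ × v₂ = (0.392, -0.028, 0.246) (taken with n_z > 0).
Dip δ = arctan(|n_h|/n_z) = arctan(0.393/0.246) = 58.0°.
Dip direction = atan2(0.392, -0.028) = 94° (azimuth of n's horizontal projection).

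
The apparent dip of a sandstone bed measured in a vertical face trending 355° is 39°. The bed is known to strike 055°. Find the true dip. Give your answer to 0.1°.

β = acute angle between strike 055° and section 355° = 60°.
tan(true dip) = tan 39° / sin 60° = 0.9351
true dip = arctan 0.9351 = 43.08°

43.1°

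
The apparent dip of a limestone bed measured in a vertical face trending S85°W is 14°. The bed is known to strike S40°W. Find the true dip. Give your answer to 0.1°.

β = acute angle between strike S40°W and section S85°W = 45°.
tan(true dip) = tan 14° / sin 45° = 0.3526
δ = arctan(0.3526) = 19.42°

19.4°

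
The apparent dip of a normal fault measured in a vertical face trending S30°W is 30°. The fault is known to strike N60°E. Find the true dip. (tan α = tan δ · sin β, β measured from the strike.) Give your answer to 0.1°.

β = acute angle between strike N60°E and section S30°W = 30°.
tan(true dip) = tan 30° / sin 30° = 1.1547
δ = arctan(1.1547) = 49.11°

49.1°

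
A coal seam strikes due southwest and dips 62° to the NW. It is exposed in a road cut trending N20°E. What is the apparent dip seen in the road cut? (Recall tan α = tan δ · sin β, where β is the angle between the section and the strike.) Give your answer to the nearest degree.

The strike is due southwest and the section trends N20°E; the acute angle between them is β = 25°.
tan(apparent dip) = tan 62° · sin 25° = 0.7948
α = arctan(0.7948) = 38.48°

38°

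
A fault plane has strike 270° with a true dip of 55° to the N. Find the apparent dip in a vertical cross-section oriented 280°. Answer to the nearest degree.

The section lies 10° from the strike.
tan(apparent dip) = tan 55° · sin 10° = 0.2480
α = arctan(0.2480) = 13.93°

14°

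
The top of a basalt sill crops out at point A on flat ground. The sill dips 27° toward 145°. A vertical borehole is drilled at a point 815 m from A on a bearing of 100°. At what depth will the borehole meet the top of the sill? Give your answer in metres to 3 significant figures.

294 m

The hole lies 45° from the dip direction, so the down-dip offset is 815 × cos 45° = 576.29 m.
Depth = down-dip offset × tan(dip) = 576.29 × tan 27° = 576.29 × 0.5095
Depth = 293.64 m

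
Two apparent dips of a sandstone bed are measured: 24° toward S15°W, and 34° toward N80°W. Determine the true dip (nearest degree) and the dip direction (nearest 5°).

The two traces are lines in the plane: v₁ = (sin 195°·cos 24°, cos 195°·cos 24°, −sin 24°), v₂ = (sin 280°·cos 34°, cos 280°·cos 34°, −sin 34°).
Cross product v₁ × v₂ gives the pole to the plane: n ∝ (-0.552, -0.200, 0.754).
True dip = arccos(n_z / |n|) = arccos(0.7892) = 37.9°.
Dip direction = azimuth of (n_x, n_y) = atan2(-0.552, -0.200) = 250°.

true dip 38°, dip direction 250°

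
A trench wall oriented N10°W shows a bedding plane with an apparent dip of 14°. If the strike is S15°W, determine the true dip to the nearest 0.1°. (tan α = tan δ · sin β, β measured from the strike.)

β = acute angle between strike S15°W and section N10°W = 25°.
tan δ = tan α / sin β = tan 14° / sin 25° = 0.2493 / 0.4226 = 0.5900
true dip = arctan 0.5900 = 30.54°

30.5°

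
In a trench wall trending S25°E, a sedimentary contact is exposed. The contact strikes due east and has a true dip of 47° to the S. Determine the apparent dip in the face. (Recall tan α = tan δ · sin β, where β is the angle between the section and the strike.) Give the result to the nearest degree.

Angle between strike (due east) and section (S25°E): β = 65°.
tan α = tan 47° × sin 65° = 1.0724 × 0.9063 = 0.9719
apparent dip = arctan 0.9719 = 44.18°

44°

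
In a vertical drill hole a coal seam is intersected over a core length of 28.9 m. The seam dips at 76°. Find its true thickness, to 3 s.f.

True thickness t = h · cos(dip) = 28.9 × cos 76°
t = 28.9 × 0.2419 = 6.992 m

6.99 m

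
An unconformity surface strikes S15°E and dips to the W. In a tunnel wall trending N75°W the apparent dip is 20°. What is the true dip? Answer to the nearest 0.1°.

22.8°

The section is 60° from the strike.
tan δ = tan α / sin β = tan 20° / sin 60° = 0.3640 / 0.8660 = 0.4203
true dip = arctan 0.4203 = 22.80°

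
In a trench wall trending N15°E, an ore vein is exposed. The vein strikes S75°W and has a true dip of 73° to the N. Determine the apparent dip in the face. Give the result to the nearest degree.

Angle between strike (S75°W) and section (N15°E): β = 60°.
tan α = tan 73° × sin 60° = 3.2709 × 0.8660 = 2.8326
α = arctan(2.8326) = 70.56°

71°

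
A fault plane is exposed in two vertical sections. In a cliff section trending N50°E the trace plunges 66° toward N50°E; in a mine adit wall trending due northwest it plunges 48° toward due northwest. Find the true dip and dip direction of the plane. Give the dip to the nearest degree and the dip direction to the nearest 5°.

Represent each trace as a vector plunging at its apparent dip toward its trend (east-north-up frame): v₁ = (0.312, 0.261, -0.914), v₂ = (-0.473, 0.473, -0.743).
Cross product v₁ × v₂ gives the pole to the plane: n ∝ (0.238, 0.664, 0.271).
tan δ = √(n_x²+n_y²)/n_z = 0.705/0.271, so δ = 69.0°.
Dip direction = atan2(0.238, 0.664) = 20° (azimuth of n's horizontal projection).

true dip 69°, dip direction 020°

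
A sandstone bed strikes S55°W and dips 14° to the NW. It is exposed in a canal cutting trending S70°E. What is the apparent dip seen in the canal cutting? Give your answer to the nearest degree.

The section lies 55° from the strike.
tan α = tan 14° × sin 55° = 0.2493 × 0.8192 = 0.2042
apparent dip = arctan 0.2042 = 11.54°

12°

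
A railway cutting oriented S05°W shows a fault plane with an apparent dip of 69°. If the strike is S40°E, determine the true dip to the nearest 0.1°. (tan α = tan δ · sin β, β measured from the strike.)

74.8°

The section is 45° from the strike.
tan δ = tan α / sin β = tan 69° / sin 45° = 2.6051 / 0.7071 = 3.6842
δ = arctan(3.6842) = 74.81°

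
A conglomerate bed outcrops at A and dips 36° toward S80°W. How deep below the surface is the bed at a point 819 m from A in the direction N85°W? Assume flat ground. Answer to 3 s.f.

The hole lies 15° from the dip direction, so the down-dip offset is 819 × cos 15° = 791.09 m.
Depth = down-dip offset × tan(dip) = 791.09 × tan 36° = 791.09 × 0.7265
Depth = 574.76 m

575 m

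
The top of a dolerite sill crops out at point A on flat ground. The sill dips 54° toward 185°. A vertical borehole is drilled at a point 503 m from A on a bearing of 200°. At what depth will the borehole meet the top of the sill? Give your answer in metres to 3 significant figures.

The hole lies 15° from the dip direction, so the down-dip offset is 503 × cos 15° = 485.86 m.
Depth = down-dip offset × tan(dip) = 485.86 × tan 54° = 485.86 × 1.3764
Depth = 668.73 m

669 m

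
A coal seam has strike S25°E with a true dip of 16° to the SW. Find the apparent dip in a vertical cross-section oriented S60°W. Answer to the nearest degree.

16°

Angle between strike (S25°E) and section (S60°W): β = 85°.
tan α = tan 16° × sin 85° = 0.2867 × 0.9962 = 0.2857
apparent dip = arctan 0.2857 = 15.94°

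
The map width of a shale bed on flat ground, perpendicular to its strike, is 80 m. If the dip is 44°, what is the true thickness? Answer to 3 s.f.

True thickness t = w · sin(dip) = 80 × sin 44°
t = 80 × 0.6947 = 55.573 m

55.6 m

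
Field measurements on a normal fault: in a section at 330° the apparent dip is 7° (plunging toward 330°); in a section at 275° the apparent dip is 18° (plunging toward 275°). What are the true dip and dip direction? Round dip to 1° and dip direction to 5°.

Represent each trace as a vector plunging at its apparent dip toward its trend (east-north-up frame): v₁ = (-0.496, 0.860, -0.122), v₂ = (-0.947, 0.083, -0.309).
Cross product v₁ × v₂ gives the pole to the plane: n ∝ (-0.256, -0.038, 0.773).
True dip = arccos(n_z / |n|) = arccos(0.9485) = 18.5°.
The horizontal component of n points toward azimuth atan2(n_x, n_y) = 262°, the dip direction.

true dip 18°, dip direction 260°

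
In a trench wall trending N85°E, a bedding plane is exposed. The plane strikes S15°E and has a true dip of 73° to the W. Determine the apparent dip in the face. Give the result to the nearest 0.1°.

72.8°

The section lies 80° from the strike.
tan α = tan 73° × sin 80° = 3.2709 × 0.9848 = 3.2212
apparent dip = arctan 3.2212 = 72.75°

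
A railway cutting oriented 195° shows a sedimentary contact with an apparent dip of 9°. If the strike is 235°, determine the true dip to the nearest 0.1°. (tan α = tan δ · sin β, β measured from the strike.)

β = acute angle between strike 235° and section 195° = 40°.
tan(true dip) = tan 9° / sin 40° = 0.2464
δ = arctan(0.2464) = 13.84°

13.8°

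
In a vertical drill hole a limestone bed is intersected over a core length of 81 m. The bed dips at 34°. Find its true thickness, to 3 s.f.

67.2 m

True thickness t = h · cos(dip) = 81 × cos 34°
t = 81 × 0.8290 = 67.152 m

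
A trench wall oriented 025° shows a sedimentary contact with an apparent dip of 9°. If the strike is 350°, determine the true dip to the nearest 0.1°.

15.4°

β = acute angle between strike 350° and section 025° = 35°.
tan(true dip) = tan 9° / sin 35° = 0.2761
δ = arctan(0.2761) = 15.44°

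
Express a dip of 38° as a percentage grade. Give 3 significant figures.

grade % = 100 × tan 38° = 100 × 0.7813

78.1%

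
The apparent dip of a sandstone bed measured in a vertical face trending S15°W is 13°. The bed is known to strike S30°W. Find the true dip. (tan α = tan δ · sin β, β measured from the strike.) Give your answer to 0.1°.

41.7°

β = acute angle between strike S30°W and section S15°W = 15°.
tan δ = tan α / sin β = tan 13° / sin 15° = 0.2309 / 0.2588 = 0.8920
δ = arctan(0.8920) = 41.73°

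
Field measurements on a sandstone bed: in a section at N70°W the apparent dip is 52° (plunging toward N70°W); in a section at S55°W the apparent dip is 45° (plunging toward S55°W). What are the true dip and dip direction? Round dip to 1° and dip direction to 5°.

true dip 53°, dip direction 275°

Each apparent-dip line lies in the plane. As unit vectors (x east, y north, z up), v₁ plunges 52°→N70°W and v₂ plunges 45°→S55°W.
The plane normal is n = v₁ × v₂ ∝ (-0.468, 0.047, 0.357).
tan δ = √(n_x²+n_y²)/n_z = 0.471/0.357, so δ = 52.9°.
The horizontal component of n points toward azimuth atan2(n_x, n_y) = 276°, the dip direction.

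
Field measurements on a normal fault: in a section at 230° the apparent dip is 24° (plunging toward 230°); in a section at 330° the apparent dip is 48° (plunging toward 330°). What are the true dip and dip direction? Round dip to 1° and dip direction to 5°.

Represent each trace as a vector plunging at its apparent dip toward its trend (east-north-up frame): v₁ = (-0.700, -0.587, -0.407), v₂ = (-0.335, 0.579, -0.743).
The plane normal is n = v₁ × v₂ ∝ (-0.672, 0.384, 0.602).
tan δ = √(n_x²+n_y²)/n_z = 0.774/0.602, so δ = 52.1°.
Dip direction = atan2(-0.672, 0.384) = 300° (azimuth of n's horizontal projection).

true dip 52°, dip direction 300°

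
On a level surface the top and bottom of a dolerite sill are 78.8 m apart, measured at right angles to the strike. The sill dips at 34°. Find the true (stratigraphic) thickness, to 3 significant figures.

44.1 m

True thickness t = w · sin(dip) = 78.8 × sin 34°
t = 78.8 × 0.5592 = 44.064 m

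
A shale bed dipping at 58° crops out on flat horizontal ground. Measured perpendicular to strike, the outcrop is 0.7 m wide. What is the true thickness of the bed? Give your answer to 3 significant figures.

True thickness t = w · sin(dip) = 0.7 × sin 58°
t = 0.7 × 0.8480 = 0.594 m

0.594 m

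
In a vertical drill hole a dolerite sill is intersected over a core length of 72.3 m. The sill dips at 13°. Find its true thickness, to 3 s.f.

70.4 m

True thickness t = h · cos(dip) = 72.3 × cos 13°
t = 72.3 × 0.9744 = 70.447 m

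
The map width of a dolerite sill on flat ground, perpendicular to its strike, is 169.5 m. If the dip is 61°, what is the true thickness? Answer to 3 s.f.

True thickness t = w · sin(dip) = 169.5 × sin 61°
t = 169.5 × 0.8746 = 148.248 m

148 m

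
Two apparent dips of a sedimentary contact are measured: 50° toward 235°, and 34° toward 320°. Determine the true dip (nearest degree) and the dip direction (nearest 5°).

true dip 53°, dip direction 260°

Represent each trace as a vector plunging at its apparent dip toward its trend (east-north-up frame): v₁ = (-0.527, -0.369, -0.766), v₂ = (-0.533, 0.635, -0.559).
Cross product v₁ × v₂ gives the pole to the plane: n ∝ (-0.693, -0.114, 0.531).
True dip = arccos(n_z / |n|) = arccos(0.6032) = 52.9°.
The horizontal component of n points toward azimuth atan2(n_x, n_y) = 261°, the dip direction.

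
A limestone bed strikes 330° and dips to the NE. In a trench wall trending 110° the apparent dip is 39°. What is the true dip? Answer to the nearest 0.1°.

β = acute angle between strike 330° and section 110° = 40°.
tan δ = tan α / sin β = tan 39° / sin 40° = 0.8098 / 0.6428 = 1.2598
δ = arctan(1.2598) = 51.56°

51.6°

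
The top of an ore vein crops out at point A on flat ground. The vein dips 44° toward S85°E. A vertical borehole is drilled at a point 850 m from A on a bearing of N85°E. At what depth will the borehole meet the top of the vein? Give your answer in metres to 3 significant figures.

The hole lies 10° from the dip direction, so the down-dip offset is 850 × cos 10° = 837.09 m.
Depth = down-dip offset × tan(dip) = 837.09 × tan 44° = 837.09 × 0.9657
Depth = 808.37 m

808 m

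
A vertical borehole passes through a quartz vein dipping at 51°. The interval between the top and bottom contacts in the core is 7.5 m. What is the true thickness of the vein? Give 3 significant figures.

4.72 m

True thickness t = h · cos(dip) = 7.5 × cos 51°
t = 7.5 × 0.6293 = 4.720 m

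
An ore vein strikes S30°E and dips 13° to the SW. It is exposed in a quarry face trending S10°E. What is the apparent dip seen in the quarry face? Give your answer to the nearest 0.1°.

Angle between strike (S30°E) and section (S10°E): β = 20°.
tan α = tan 13° × sin 20° = 0.2309 × 0.3420 = 0.0790
α = arctan(0.0790) = 4.51°

4.5°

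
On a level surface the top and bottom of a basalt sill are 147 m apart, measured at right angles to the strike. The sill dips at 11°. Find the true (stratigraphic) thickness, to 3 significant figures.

True thickness t = w · sin(dip) = 147 × sin 11°
t = 147 × 0.1908 = 28.049 m

28.0 m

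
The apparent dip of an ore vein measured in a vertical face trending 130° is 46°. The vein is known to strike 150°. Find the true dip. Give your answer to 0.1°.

The section is 20° from the strike.
tan(true dip) = tan 46° / sin 20° = 3.0277
δ = arctan(3.0277) = 71.72°

71.7°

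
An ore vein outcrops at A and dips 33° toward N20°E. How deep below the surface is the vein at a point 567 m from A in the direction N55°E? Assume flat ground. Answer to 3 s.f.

The hole lies 35° from the dip direction, so the down-dip offset is 567 × cos 35° = 464.46 m.
Depth = down-dip offset × tan(dip) = 464.46 × tan 33° = 464.46 × 0.6494
Depth = 301.62 m

302 m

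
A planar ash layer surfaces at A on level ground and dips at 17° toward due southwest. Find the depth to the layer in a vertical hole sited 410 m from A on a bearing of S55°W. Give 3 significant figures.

123 m

The hole lies 10° from the dip direction, so the down-dip offset is 410 × cos 10° = 403.77 m.
Depth = down-dip offset × tan(dip) = 403.77 × tan 17° = 403.77 × 0.3057
Depth = 123.45 m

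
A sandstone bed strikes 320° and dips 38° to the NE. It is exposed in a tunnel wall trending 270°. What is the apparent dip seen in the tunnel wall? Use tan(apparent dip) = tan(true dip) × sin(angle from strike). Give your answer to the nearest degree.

The section lies 50° from the strike.
tan(apparent dip) = tan 38° · sin 50° = 0.5985
apparent dip = arctan 0.5985 = 30.90°

31°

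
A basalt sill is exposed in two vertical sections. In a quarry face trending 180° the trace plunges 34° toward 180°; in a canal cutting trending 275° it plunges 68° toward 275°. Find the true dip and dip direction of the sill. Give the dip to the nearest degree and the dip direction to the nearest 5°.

true dip 69°, dip direction 255°

Each apparent-dip line lies in the plane. As unit vectors (x east, y north, z up), v₁ plunges 34°→180° and v₂ plunges 68°→275°.
n = v₁ × v₂ = (-0.787, -0.209, 0.309) (taken with n_z > 0).
tan δ = √(n_x²+n_y²)/n_z = 0.814/0.309, so δ = 69.2°.
The horizontal component of n points toward azimuth atan2(n_x, n_y) = 255°, the dip direction.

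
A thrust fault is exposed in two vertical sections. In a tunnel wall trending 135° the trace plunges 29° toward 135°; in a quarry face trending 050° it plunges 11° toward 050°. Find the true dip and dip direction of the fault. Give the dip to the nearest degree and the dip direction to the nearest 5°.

true dip 30°, dip direction 120°

Each apparent-dip line lies in the plane. As unit vectors (x east, y north, z up), v₁ plunges 29°→135° and v₂ plunges 11°→050°.
Cross product v₁ × v₂ gives the pole to the plane: n ∝ (0.424, -0.247, 0.855).
tan δ = √(n_x²+n_y²)/n_z = 0.490/0.855, so δ = 29.8°.
Dip direction = azimuth of (n_x, n_y) = atan2(0.424, -0.247) = 120°.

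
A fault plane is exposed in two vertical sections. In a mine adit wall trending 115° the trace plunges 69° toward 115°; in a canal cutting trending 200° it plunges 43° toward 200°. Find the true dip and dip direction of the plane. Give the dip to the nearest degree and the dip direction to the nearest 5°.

Represent each trace as a vector plunging at its apparent dip toward its trend (east-north-up frame): v₁ = (0.325, -0.151, -0.934), v₂ = (-0.250, -0.687, -0.682).
The plane normal is n = v₁ × v₂ ∝ (0.538, -0.455, 0.261).
tan δ = √(n_x²+n_y²)/n_z = 0.705/0.261, so δ = 69.7°.
Dip direction = azimuth of (n_x, n_y) = atan2(0.538, -0.455) = 130°.

true dip 70°, dip direction 130°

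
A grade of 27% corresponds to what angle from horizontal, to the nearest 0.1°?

tan θ = 27/100 = 0.2700
θ = arctan(0.2700) = 15.11°

15.1°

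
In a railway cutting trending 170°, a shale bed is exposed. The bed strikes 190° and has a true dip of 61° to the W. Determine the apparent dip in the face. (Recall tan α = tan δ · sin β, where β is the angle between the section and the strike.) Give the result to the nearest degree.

32°

The section lies 20° from the strike.
tan α = tan 61° × sin 20° = 1.8040 × 0.3420 = 0.6170
apparent dip = arctan 0.6170 = 31.68°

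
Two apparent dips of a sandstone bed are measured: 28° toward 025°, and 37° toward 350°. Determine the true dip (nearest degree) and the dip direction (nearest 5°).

Represent each trace as a vector plunging at its apparent dip toward its trend (east-north-up frame): v₁ = (0.373, 0.800, -0.469), v₂ = (-0.139, 0.787, -0.602).
Cross product v₁ × v₂ gives the pole to the plane: n ∝ (-0.112, 0.290, 0.404).
True dip = arccos(n_z / |n|) = arccos(0.7930) = 37.5°.
Dip direction = atan2(-0.112, 0.290) = 339° (azimuth of n's horizontal projection).

true dip 38°, dip direction 340°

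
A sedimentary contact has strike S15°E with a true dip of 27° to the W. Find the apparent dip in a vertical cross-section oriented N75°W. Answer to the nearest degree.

24°

The strike is S15°E and the section trends N75°W; the acute angle between them is β = 60°.
tan α = tan 27° × sin 60° = 0.5095 × 0.8660 = 0.4413
α = arctan(0.4413) = 23.81°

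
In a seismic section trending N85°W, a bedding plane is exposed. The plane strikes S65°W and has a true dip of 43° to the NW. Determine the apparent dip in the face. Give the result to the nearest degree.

25°

The section lies 30° from the strike.
tan α = tan 43° × sin 30° = 0.9325 × 0.5000 = 0.4663
α = arctan(0.4663) = 25.00°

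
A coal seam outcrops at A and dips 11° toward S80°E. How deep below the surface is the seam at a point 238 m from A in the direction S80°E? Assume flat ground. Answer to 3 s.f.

The hole is directly down-dip from the outcrop, so the down-dip offset is 238 m.
Depth = down-dip offset × tan(dip) = 238.00 × tan 11° = 238.00 × 0.1944
Depth = 46.26 m

46.3 m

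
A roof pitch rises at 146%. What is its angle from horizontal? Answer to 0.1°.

tan θ = 146/100 = 1.4600
θ = arctan(1.4600) = 55.59°

55.6°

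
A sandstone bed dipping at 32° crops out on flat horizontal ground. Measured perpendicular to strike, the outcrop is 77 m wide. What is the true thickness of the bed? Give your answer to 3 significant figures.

True thickness t = w · sin(dip) = 77 × sin 32°
t = 77 × 0.5299 = 40.804 m

40.8 m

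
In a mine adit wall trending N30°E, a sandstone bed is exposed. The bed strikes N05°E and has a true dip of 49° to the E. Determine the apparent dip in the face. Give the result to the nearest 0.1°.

25.9°

The strike is N05°E and the section trends N30°E; the acute angle between them is β = 25°.
tan(apparent dip) = tan 49° · sin 25° = 0.4862
apparent dip = arctan 0.4862 = 25.93°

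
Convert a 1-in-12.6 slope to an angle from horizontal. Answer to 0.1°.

tan θ = 1/12.6 = 0.0794
θ = arctan(0.0794) = 4.54°

4.5°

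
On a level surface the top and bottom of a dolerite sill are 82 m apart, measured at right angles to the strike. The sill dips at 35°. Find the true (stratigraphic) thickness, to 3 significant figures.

True thickness t = w · sin(dip) = 82 × sin 35°
t = 82 × 0.5736 = 47.033 m

47.0 m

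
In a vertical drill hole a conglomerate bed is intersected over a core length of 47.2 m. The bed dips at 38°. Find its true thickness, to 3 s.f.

37.2 m

True thickness t = h · cos(dip) = 47.2 × cos 38°
t = 47.2 × 0.7880 = 37.194 m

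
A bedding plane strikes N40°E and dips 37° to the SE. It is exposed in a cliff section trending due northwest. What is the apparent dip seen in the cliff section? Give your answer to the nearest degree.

The section lies 85° from the strike.
tan(apparent dip) = tan 37° · sin 85° = 0.7507
apparent dip = arctan 0.7507 = 36.90°

37°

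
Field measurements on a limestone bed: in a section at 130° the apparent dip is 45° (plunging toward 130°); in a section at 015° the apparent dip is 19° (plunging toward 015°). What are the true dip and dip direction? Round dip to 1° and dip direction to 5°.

Each apparent-dip line lies in the plane. As unit vectors (x east, y north, z up), v₁ plunges 45°→130° and v₂ plunges 19°→015°.
Cross product v₁ × v₂ gives the pole to the plane: n ∝ (0.794, 0.003, 0.606).
Dip δ = arctan(|n_h|/n_z) = arctan(0.794/0.606) = 52.6°.
The horizontal component of n points toward azimuth atan2(n_x, n_y) = 90°, the dip direction.

true dip 53°, dip direction 090°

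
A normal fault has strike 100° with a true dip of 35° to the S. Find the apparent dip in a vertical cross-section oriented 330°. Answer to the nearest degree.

The section lies 50° from the strike.
tan(apparent dip) = tan 35° · sin 50° = 0.5364
α = arctan(0.5364) = 28.21°

28°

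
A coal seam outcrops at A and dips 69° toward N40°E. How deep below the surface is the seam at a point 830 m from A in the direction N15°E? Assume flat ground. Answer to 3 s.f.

The hole lies 25° from the dip direction, so the down-dip offset is 830 × cos 25° = 752.24 m.
Depth = down-dip offset × tan(dip) = 752.24 × tan 69° = 752.24 × 2.6051
Depth = 1959.64 m

1960 m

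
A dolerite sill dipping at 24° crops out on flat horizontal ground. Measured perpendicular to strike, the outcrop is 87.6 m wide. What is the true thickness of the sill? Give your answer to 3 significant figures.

35.6 m

True thickness t = w · sin(dip) = 87.6 × sin 24°
t = 87.6 × 0.4067 = 35.630 m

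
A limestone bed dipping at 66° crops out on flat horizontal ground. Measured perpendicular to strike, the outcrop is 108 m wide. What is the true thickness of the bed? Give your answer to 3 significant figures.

True thickness t = w · sin(dip) = 108 × sin 66°
t = 108 × 0.9135 = 98.663 m

98.7 m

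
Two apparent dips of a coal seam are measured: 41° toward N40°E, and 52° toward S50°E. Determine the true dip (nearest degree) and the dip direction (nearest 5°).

Represent each trace as a vector plunging at its apparent dip toward its trend (east-north-up frame): v₁ = (0.485, 0.578, -0.656), v₂ = (0.472, -0.396, -0.788).
n = v₁ × v₂ = (0.715, -0.073, 0.465) (taken with n_z > 0).
True dip = arccos(n_z / |n|) = arccos(0.5428) = 57.1°.
The horizontal component of n points toward azimuth atan2(n_x, n_y) = 96°, the dip direction.

true dip 57°, dip direction 095°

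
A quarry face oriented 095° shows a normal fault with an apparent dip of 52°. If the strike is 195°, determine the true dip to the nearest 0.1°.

The section is 80° from the strike.
tan(true dip) = tan 52° / sin 80° = 1.2997
true dip = arctan 1.2997 = 52.42°

52.4°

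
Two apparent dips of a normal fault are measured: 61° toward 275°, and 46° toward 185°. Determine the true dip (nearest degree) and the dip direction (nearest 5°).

true dip 64°, dip direction 245°

The two traces are lines in the plane: v₁ = (sin 275°·cos 61°, cos 275°·cos 61°, −sin 61°), v₂ = (sin 185°·cos 46°, cos 185°·cos 46°, −sin 46°).
The plane normal is n = v₁ × v₂ ∝ (-0.636, -0.294, 0.337).
tan δ = √(n_x²+n_y²)/n_z = 0.701/0.337, so δ = 64.3°.
Dip direction = atan2(-0.636, -0.294) = 245° (azimuth of n's horizontal projection).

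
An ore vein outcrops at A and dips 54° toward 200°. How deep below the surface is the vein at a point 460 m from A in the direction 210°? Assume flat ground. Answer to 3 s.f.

The hole lies 10° from the dip direction, so the down-dip offset is 460 × cos 10° = 453.01 m.
Depth = down-dip offset × tan(dip) = 453.01 × tan 54° = 453.01 × 1.3764
Depth = 623.52 m

624 m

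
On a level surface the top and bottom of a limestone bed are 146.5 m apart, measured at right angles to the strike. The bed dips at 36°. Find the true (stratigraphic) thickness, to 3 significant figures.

True thickness t = w · sin(dip) = 146.5 × sin 36°
t = 146.5 × 0.5878 = 86.111 m

86.1 m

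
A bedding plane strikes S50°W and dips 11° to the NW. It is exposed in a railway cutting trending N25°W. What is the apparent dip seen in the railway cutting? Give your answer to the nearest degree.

The strike is S50°W and the section trends N25°W; the acute angle between them is β = 75°.
tan α = tan 11° × sin 75° = 0.1944 × 0.9659 = 0.1878
α = arctan(0.1878) = 10.63°

11°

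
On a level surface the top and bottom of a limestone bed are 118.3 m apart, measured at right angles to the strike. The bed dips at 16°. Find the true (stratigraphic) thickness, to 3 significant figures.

32.6 m

True thickness t = w · sin(dip) = 118.3 × sin 16°
t = 118.3 × 0.2756 = 32.608 m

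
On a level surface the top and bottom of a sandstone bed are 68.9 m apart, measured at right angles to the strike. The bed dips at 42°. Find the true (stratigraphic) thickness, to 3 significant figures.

True thickness t = w · sin(dip) = 68.9 × sin 42°
t = 68.9 × 0.6691 = 46.103 m

46.1 m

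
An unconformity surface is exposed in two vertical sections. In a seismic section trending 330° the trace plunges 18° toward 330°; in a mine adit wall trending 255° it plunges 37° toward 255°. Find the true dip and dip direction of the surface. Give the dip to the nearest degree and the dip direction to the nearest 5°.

Represent each trace as a vector plunging at its apparent dip toward its trend (east-north-up frame): v₁ = (-0.476, 0.824, -0.309), v₂ = (-0.771, -0.207, -0.602).
The plane normal is n = v₁ × v₂ ∝ (-0.560, -0.048, 0.734).
Dip δ = arctan(|n_h|/n_z) = arctan(0.562/0.734) = 37.4°.
Dip direction = atan2(-0.560, -0.048) = 265° (azimuth of n's horizontal projection).

true dip 37°, dip direction 265°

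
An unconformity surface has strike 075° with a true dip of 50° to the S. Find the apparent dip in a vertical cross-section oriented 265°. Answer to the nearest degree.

The strike is 075° and the section trends 265°; the acute angle between them is β = 10°.
tan(apparent dip) = tan 50° · sin 10° = 0.2069
α = arctan(0.2069) = 11.69°

12°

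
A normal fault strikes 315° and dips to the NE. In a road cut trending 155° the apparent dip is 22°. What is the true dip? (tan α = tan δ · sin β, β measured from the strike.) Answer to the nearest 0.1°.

49.8°

The section is 20° from the strike.
tan δ = tan α / sin β = tan 22° / sin 20° = 0.4040 / 0.3420 = 1.1813
true dip = arctan 1.1813 = 49.75°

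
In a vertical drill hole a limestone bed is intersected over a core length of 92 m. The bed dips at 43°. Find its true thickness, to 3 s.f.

True thickness t = h · cos(dip) = 92 × cos 43°
t = 92 × 0.7314 = 67.285 m

67.3 m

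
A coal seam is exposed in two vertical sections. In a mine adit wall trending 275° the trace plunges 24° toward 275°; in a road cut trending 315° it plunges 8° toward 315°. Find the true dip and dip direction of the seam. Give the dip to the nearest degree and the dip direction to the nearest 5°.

true dip 29°, dip direction 240°

Each apparent-dip line lies in the plane. As unit vectors (x east, y north, z up), v₁ plunges 24°→275° and v₂ plunges 8°→315°.
Cross product v₁ × v₂ gives the pole to the plane: n ∝ (-0.274, -0.158, 0.582).
Dip δ = arctan(|n_h|/n_z) = arctan(0.316/0.582) = 28.5°.
The horizontal component of n points toward azimuth atan2(n_x, n_y) = 240°, the dip direction.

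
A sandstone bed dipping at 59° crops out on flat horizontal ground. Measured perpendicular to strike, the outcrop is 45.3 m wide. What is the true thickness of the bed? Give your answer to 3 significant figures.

True thickness t = w · sin(dip) = 45.3 × sin 59°
t = 45.3 × 0.8572 = 38.830 m

38.8 m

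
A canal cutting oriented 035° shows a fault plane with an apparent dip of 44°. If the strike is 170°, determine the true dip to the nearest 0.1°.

53.8°

β = acute angle between strike 170° and section 035° = 45°.
tan δ = tan α / sin β = tan 44° / sin 45° = 0.9657 / 0.7071 = 1.3657
δ = arctan(1.3657) = 53.79°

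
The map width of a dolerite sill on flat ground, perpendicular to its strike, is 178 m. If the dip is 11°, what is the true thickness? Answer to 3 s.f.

True thickness t = w · sin(dip) = 178 × sin 11°
t = 178 × 0.1908 = 33.964 m

34.0 m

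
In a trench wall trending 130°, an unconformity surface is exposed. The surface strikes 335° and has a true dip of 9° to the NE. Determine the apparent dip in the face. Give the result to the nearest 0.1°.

Angle between strike (335°) and section (130°): β = 25°.
tan α = tan 9° × sin 25° = 0.1584 × 0.4226 = 0.0669
apparent dip = arctan 0.0669 = 3.83°

3.8°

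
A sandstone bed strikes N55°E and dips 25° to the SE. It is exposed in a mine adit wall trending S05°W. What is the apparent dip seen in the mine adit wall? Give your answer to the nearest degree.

The section lies 50° from the strike.
tan α = tan 25° × sin 50° = 0.4663 × 0.7660 = 0.3572
α = arctan(0.3572) = 19.66°

20°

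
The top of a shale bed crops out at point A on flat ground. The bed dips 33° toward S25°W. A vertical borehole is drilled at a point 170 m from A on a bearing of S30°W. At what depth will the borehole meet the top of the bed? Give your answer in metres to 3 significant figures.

The hole lies 5° from the dip direction, so the down-dip offset is 170 × cos 5° = 169.35 m.
Depth = down-dip offset × tan(dip) = 169.35 × tan 33° = 169.35 × 0.6494
Depth = 109.98 m

110 m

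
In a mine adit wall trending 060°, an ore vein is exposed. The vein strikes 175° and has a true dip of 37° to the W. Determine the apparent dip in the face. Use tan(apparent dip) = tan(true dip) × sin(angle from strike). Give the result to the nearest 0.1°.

34.3°

Angle between strike (175°) and section (060°): β = 65°.
tan(apparent dip) = tan 37° · sin 65° = 0.6830
apparent dip = arctan 0.6830 = 34.33°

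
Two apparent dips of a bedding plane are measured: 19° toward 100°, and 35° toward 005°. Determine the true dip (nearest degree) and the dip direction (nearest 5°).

true dip 39°, dip direction 035°

The two traces are lines in the plane: v₁ = (sin 100°·cos 19°, cos 100°·cos 19°, −sin 19°), v₂ = (sin 5°·cos 35°, cos 5°·cos 35°, −sin 35°).
Cross product v₁ × v₂ gives the pole to the plane: n ∝ (0.360, 0.511, 0.772).
True dip = arccos(n_z / |n|) = arccos(0.7771) = 39.0°.
The horizontal component of n points toward azimuth atan2(n_x, n_y) = 35°, the dip direction.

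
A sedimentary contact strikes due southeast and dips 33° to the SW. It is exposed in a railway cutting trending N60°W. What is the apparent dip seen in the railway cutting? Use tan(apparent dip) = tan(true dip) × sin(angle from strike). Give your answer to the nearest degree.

The strike is due southeast and the section trends N60°W; the acute angle between them is β = 15°.
tan α = tan 33° × sin 15° = 0.6494 × 0.2588 = 0.1681
α = arctan(0.1681) = 9.54°

10°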